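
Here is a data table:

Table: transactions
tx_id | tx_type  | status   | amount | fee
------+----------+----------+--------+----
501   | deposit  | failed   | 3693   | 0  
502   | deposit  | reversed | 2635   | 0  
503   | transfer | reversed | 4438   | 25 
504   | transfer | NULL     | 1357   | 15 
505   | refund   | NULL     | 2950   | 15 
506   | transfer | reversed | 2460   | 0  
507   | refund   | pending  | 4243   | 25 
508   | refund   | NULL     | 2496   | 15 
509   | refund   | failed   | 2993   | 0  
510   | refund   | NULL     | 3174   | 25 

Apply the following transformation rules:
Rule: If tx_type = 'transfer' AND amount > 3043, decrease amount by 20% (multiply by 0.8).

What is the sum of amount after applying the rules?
29551.4

Step 1: Find records where tx_type = 'transfer' AND amount > 3043
Step 2: 1 records match, summing to 4438
Step 3: After multiplier: 4438 × 0.8 = 3550.4
Step 4: Unaffected records sum: 26001
Step 5: Final sum = 3550.4 + 26001 = 29551.4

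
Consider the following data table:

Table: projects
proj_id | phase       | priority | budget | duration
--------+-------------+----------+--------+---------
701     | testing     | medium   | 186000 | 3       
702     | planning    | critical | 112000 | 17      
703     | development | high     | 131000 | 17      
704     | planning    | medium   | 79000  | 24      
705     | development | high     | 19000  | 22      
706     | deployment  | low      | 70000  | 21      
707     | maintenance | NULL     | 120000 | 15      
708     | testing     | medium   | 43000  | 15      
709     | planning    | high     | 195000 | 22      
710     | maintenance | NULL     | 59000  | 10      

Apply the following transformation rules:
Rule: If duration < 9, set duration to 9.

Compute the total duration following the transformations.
172

Step 1: 1 records have duration < 9
Step 2: These records originally summed to 3
Step 3: After setting to minimum: 1 × 9 = 9
Step 4: Unaffected records sum: 163
Step 5: Final sum = 9 + 163 = 172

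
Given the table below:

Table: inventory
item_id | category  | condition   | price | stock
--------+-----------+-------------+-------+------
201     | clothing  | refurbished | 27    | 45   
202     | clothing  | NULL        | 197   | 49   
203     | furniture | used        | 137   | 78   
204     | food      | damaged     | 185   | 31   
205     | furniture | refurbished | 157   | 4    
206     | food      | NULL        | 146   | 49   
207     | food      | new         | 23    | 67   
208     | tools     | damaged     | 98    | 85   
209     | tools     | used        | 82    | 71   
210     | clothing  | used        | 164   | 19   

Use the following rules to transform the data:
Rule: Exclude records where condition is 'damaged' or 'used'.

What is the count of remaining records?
5

Step 1: Count records to exclude
  - 2 (damaged) + 3 (used) = 5 records
Step 2: Total records: 10
Step 3: Remaining = 10 - 5 = 5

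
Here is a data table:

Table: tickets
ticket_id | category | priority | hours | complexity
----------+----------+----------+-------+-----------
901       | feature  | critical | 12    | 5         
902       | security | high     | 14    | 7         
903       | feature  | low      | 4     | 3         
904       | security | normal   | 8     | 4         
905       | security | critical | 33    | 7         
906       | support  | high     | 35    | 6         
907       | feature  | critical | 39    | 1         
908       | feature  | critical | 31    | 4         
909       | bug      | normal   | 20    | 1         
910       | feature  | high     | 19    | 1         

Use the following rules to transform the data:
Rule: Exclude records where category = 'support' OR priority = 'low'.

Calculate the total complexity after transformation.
30

Step 1: Find records where category = 'support' OR priority = 'low'
Step 2: 2 records match, summing to 9
Step 3: Original sum: 39
Step 4: Remaining sum = 39 - 9 = 30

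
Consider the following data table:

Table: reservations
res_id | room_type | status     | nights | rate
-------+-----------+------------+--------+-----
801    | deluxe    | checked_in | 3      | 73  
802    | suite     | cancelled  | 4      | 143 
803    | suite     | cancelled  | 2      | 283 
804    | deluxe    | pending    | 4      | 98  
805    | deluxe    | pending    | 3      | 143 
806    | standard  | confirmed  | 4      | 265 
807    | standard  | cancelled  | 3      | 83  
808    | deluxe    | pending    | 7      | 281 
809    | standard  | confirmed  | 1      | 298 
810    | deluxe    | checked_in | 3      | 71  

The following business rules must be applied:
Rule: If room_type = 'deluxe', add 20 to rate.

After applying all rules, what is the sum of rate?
1838

Step 1: Count records where room_type = 'deluxe': 5
Step 2: Total bonus added: 5 × 20 = 100
Step 3: Original sum of rate: 1738
Step 4: Final sum = 1738 + 100 = 1838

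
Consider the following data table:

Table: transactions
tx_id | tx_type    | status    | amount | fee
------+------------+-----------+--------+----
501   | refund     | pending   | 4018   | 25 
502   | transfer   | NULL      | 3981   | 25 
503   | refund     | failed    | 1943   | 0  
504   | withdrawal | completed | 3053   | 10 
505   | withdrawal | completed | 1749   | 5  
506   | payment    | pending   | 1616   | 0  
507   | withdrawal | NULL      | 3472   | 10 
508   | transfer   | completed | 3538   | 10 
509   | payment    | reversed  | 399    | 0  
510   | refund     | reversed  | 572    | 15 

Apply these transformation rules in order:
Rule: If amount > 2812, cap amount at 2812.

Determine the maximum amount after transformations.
2812

Step 1: Original maximum amount = 4018
Step 2: Apply cap at 2812
Step 3: 5 records had amount > 2812 and were capped
Step 4: Maximum after transformation = 2812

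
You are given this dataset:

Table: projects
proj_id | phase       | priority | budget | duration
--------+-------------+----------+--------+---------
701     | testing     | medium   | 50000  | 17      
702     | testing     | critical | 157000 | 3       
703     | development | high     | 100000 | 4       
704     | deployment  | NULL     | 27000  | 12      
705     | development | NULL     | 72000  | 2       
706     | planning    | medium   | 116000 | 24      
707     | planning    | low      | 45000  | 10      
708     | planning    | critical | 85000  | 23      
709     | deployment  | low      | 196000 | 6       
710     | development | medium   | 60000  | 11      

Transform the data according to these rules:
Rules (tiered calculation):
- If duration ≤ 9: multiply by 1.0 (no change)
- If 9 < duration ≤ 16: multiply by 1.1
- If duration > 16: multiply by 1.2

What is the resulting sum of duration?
128.1

Step 1: Tier 1 (duration ≤ 9): 4 records, sum = 15 × 1.0 = 15.0
Step 2: Tier 2 (9 < duration ≤ 16): 3 records, sum = 33 × 1.1 = 36.3
Step 3: Tier 3 (duration > 16): 3 records, sum = 64 × 1.2 = 76.8
Step 4: Final sum = 15.0 + 36.3 + 76.8 = 128.1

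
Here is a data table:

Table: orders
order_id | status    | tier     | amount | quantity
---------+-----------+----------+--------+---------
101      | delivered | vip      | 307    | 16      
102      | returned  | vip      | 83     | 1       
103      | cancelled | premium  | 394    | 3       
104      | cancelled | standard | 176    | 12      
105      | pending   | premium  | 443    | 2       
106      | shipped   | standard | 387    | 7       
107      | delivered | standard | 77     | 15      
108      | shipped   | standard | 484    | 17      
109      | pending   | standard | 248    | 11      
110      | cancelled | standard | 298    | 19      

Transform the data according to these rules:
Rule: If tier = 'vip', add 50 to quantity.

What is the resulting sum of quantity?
203

Step 1: Count records where tier = 'vip': 2
Step 2: Total bonus added: 2 × 50 = 100
Step 3: Original sum of quantity: 103
Step 4: Final sum = 103 + 100 = 203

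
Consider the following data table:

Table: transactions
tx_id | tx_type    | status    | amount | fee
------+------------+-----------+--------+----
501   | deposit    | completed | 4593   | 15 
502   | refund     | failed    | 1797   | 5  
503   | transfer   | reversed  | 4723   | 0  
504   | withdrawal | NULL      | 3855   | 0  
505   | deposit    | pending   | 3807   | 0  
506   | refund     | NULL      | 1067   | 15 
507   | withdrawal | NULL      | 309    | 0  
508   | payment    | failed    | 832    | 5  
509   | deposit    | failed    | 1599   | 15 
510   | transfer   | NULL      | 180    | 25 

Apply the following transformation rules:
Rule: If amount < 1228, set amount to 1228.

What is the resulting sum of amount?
25286

Step 1: 4 records have amount < 1228
Step 2: These records originally summed to 2388
Step 3: After setting to minimum: 4 × 1228 = 4912
Step 4: Unaffected records sum: 20374
Step 5: Final sum = 4912 + 20374 = 25286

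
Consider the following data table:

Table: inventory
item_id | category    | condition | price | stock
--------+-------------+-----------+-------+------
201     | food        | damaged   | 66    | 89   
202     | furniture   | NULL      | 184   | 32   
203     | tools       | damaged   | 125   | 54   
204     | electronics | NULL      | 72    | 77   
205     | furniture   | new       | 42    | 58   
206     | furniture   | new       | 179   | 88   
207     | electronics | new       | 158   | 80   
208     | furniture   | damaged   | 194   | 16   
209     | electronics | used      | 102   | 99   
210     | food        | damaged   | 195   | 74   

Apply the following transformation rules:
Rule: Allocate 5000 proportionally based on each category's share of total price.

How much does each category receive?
electronics: 1260.44, food: 990.89, furniture: 2274.11, tools: 474.56

Step 1: Calculate total price = 1317
Step 2: Calculate each category's proportion:
  electronics: 332/1317 = 25.21% → 1260.44
  food: 261/1317 = 19.82% → 990.89
  furniture: 599/1317 = 45.48% → 2274.11
  tools: 125/1317 = 9.49% → 474.56
Step 3: Verify: sum of allocations ≈ 5000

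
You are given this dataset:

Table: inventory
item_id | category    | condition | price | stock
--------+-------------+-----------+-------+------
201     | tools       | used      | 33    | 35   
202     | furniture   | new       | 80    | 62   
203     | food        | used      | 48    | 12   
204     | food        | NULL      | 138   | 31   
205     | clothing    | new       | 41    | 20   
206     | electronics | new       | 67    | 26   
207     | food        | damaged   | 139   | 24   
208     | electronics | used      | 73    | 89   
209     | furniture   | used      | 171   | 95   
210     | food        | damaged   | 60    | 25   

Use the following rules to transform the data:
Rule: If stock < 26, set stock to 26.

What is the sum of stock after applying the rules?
442

Step 1: 4 records have stock < 26
Step 2: These records originally summed to 81
Step 3: After setting to minimum: 4 × 26 = 104
Step 4: Unaffected records sum: 338
Step 5: Final sum = 104 + 338 = 442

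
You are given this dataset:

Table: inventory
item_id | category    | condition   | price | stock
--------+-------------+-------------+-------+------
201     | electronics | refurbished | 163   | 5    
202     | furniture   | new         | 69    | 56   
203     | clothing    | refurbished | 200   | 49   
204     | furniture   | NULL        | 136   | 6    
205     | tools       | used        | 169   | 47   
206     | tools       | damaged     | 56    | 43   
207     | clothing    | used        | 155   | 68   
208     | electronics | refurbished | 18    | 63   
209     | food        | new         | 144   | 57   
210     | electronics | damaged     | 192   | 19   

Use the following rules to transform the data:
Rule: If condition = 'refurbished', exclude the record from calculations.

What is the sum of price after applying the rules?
921

Step 1: Identify records where condition = 'refurbished'
Step 2: The excluded records sum to 381
Step 3: Original total price = 1302
Step 4: Remaining total = 1302 - 381 = 921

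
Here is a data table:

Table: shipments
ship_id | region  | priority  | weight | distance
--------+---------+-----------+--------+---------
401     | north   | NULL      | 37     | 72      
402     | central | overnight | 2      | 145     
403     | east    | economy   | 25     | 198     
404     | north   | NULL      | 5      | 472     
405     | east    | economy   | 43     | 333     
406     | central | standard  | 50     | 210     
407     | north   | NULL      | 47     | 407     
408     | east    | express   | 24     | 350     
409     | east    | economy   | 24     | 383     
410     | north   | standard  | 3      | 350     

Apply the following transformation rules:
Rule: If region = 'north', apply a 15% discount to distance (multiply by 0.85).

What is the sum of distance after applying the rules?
2724.85

Step 1: Records with region = 'north' have total distance = 1301
Step 2: Apply multiplier: 1301 × 0.85 = 1105.85
Step 3: Other records total: 1619
Step 4: Final sum = 1105.85 + 1619 = 2724.85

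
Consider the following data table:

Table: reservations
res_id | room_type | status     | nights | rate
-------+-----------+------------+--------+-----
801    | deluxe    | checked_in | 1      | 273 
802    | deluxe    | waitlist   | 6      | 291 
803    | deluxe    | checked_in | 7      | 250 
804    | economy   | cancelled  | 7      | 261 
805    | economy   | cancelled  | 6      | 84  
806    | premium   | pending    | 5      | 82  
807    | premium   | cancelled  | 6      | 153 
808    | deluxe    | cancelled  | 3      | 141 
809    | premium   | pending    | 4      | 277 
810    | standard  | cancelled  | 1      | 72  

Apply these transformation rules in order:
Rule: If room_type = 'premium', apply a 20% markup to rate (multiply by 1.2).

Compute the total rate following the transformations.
1986.4

Step 1: Records with room_type = 'premium' have total rate = 512
Step 2: Apply multiplier: 512 × 1.2 = 614.4
Step 3: Other records total: 1372
Step 4: Final sum = 614.4 + 1372 = 1986.4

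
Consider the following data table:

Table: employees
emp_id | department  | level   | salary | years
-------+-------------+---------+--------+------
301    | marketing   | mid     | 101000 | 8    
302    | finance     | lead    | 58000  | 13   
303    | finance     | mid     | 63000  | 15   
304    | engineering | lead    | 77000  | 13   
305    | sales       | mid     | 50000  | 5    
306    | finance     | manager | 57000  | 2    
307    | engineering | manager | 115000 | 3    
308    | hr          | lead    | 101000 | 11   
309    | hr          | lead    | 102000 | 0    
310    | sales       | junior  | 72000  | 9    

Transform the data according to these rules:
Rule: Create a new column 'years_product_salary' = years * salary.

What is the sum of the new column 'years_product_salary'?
5976000

Step 1: For each record, compute years * salary
Example calculations:
  8 * 101000 = 808000
  13 * 58000 = 754000
  15 * 63000 = 945000
  ...
Step 2: Sum all derived values
Step 3: Total = 5976000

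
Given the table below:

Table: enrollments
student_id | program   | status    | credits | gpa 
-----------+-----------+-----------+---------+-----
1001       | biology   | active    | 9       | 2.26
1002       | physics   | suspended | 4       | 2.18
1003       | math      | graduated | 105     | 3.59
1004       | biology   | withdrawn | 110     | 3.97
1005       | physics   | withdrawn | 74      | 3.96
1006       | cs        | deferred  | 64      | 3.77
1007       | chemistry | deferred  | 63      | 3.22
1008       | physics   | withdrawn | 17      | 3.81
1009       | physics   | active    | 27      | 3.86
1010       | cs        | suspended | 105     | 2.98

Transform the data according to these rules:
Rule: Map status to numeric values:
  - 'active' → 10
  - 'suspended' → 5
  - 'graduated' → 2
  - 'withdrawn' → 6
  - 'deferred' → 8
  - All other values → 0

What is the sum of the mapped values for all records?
66

Step 1: Apply mapping to each record
Step 2: Count by status:
  'active': 2 records × 10 = 20
  'suspended': 2 records × 5 = 10
  'graduated': 1 records × 2 = 2
  'withdrawn': 3 records × 6 = 18
  'deferred': 2 records × 8 = 16
Step 3: Sum all mapped values = 66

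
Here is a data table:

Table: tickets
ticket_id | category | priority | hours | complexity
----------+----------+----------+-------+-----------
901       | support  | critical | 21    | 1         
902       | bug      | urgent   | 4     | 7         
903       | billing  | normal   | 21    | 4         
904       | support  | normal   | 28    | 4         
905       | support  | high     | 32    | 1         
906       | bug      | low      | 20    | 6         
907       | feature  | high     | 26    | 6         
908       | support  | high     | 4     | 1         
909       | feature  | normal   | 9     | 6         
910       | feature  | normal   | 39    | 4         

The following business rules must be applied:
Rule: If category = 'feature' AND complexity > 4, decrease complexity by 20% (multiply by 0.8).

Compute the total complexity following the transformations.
37.6

Step 1: Find records where category = 'feature' AND complexity > 4
Step 2: 2 records match, summing to 12
Step 3: After multiplier: 12 × 0.8 = 9.6
Step 4: Unaffected records sum: 28
Step 5: Final sum = 9.6 + 28 = 37.6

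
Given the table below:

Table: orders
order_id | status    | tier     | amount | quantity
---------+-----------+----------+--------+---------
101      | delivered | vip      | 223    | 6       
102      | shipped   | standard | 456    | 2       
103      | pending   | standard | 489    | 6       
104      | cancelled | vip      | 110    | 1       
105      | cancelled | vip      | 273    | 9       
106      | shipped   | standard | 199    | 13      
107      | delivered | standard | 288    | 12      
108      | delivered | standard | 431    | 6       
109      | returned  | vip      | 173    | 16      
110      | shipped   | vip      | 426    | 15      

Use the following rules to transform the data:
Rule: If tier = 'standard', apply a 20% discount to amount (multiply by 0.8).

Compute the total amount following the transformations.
2695.4

Step 1: Records with tier = 'standard' have total amount = 1863
Step 2: Apply multiplier: 1863 × 0.8 = 1490.4
Step 3: Other records total: 1205
Step 4: Final sum = 1490.4 + 1205 = 2695.4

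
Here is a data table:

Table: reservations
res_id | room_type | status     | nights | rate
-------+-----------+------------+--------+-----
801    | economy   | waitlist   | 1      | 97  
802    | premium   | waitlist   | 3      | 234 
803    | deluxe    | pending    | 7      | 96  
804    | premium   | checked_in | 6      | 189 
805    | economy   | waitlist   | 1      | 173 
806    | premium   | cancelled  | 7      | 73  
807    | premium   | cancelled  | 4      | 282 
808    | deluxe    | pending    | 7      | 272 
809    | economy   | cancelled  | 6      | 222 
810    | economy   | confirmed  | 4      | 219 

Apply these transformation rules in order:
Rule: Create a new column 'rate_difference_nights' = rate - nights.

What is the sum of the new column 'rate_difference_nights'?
1811

Step 1: For each record, compute rate - nights
Example calculations:
  97 - 1 = 96
  234 - 3 = 231
  96 - 7 = 89
  ...
Step 2: Sum all derived values
Step 3: Total = 1811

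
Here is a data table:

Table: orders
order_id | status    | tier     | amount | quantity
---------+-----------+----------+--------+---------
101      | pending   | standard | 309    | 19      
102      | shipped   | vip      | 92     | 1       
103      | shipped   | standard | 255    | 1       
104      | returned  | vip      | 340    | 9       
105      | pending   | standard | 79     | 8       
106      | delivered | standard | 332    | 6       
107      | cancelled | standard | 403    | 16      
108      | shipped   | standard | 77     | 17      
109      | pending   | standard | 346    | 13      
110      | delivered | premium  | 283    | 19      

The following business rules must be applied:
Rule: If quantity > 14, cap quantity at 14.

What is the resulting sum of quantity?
94

Step 1: 4 records have quantity > 14
Step 2: These records originally summed to 71
Step 3: After capping: 4 × 14 = 56
Step 4: Unaffected records sum: 38
Step 5: Final sum = 56 + 38 = 94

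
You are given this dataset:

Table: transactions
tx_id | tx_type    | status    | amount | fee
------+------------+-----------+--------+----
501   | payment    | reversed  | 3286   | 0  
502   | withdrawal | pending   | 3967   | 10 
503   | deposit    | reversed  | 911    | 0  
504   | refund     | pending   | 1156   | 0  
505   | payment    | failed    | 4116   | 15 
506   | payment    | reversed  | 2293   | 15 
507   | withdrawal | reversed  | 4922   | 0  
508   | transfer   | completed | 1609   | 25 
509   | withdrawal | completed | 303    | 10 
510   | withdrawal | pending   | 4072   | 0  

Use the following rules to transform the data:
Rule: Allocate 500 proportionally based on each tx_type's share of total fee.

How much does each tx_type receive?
deposit: 0.0, payment: 200.0, refund: 0.0, transfer: 166.67, withdrawal: 133.33

Step 1: Calculate total fee = 75
Step 2: Calculate each tx_type's proportion:
  deposit: 0/75 = 0.00% → 0.0
  payment: 30/75 = 40.00% → 200.0
  refund: 0/75 = 0.00% → 0.0
  transfer: 25/75 = 33.33% → 166.67
  withdrawal: 20/75 = 26.67% → 133.33
Step 3: Verify: sum of allocations ≈ 500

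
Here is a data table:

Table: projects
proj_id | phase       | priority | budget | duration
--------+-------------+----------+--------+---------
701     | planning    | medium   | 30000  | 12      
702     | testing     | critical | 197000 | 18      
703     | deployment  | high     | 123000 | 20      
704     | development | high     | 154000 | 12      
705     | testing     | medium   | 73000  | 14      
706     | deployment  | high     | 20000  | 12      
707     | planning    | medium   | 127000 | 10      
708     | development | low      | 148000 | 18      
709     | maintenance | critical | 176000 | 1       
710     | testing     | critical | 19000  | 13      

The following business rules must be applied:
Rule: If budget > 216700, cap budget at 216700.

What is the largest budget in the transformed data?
197000

Step 1: Original maximum budget = 197000
Step 2: Check cap of 216700 against maximum
Step 3: No records exceed the cap (max 197000 <= cap 216700), so no capping applies
Step 4: Maximum after transformation = 197000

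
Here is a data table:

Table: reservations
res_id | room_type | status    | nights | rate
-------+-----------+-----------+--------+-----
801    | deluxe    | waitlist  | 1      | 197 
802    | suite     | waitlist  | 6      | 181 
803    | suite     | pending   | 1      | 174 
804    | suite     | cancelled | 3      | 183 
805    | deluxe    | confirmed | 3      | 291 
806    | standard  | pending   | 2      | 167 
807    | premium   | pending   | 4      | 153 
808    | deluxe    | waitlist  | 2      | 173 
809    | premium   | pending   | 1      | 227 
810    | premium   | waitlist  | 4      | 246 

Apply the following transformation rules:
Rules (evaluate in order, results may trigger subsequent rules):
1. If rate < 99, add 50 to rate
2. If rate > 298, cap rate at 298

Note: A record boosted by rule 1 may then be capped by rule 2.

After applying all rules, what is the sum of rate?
1992

Step 1: Apply rule 1 to records with rate < 99
  - 0 records get bonus of 50
  - Of these, 0 records then exceed 298 and get capped
Step 2: Apply rule 2 to records with rate > 298
  - 0 records (original) are capped
Step 3: Calculate final sum = 1992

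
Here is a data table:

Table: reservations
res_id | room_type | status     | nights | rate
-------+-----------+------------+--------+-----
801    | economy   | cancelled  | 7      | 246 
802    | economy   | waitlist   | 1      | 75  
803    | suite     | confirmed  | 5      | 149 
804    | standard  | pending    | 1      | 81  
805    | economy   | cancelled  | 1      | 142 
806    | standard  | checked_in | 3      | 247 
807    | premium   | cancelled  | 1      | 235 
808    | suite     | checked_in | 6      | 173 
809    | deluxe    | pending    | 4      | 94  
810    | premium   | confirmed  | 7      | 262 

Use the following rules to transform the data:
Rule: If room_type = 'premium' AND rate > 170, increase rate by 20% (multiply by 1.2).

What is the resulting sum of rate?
1803.4

Step 1: Find records where room_type = 'premium' AND rate > 170
Step 2: 2 records match, summing to 497
Step 3: After multiplier: 497 × 1.2 = 596.4
Step 4: Unaffected records sum: 1207
Step 5: Final sum = 596.4 + 1207 = 1803.4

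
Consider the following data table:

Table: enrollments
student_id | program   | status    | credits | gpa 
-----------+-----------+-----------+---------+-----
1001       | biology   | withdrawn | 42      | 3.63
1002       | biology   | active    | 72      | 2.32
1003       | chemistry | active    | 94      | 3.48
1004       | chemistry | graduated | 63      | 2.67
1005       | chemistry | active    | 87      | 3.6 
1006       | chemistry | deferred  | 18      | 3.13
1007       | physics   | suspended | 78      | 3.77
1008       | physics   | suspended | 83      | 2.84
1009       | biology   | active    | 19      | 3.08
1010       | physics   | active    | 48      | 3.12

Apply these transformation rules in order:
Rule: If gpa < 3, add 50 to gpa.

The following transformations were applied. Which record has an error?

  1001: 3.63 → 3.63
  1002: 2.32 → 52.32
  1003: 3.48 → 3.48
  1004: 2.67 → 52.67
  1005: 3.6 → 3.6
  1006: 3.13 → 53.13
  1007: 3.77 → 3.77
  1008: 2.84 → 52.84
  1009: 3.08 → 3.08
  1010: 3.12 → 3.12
Record 1006 has an error. The correct transformed value should be 3.13, not 53.13.

Step 1: Check each record against the rule
Step 2: Record 1006 has gpa = 3.13
Step 3: Since 3.13 >= 3, the bonus should not have been applied
Step 4: Correct value = 3.13, but claimed value = 53.13
Conclusion: Record 1006 has the error.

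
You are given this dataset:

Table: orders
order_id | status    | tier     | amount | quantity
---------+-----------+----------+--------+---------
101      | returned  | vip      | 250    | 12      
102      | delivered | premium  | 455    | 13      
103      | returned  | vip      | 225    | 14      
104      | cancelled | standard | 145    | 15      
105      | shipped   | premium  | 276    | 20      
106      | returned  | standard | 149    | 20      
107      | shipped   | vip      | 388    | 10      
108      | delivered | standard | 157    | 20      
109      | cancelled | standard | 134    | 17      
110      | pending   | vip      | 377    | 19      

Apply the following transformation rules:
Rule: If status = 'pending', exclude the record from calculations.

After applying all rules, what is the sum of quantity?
141

Step 1: Identify records where status = 'pending'
Step 2: The excluded records sum to 19
Step 3: Original total quantity = 160
Step 4: Remaining total = 160 - 19 = 141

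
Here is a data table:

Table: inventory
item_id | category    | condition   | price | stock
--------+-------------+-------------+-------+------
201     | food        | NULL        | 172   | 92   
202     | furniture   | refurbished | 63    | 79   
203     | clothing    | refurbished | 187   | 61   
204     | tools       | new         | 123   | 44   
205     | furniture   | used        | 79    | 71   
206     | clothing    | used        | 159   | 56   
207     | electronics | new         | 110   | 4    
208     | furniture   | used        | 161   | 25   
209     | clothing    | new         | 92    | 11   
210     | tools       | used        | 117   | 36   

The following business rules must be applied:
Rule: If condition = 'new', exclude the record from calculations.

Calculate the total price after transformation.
938

Step 1: Identify records where condition = 'new'
Step 2: The excluded records sum to 325
Step 3: Original total price = 1263
Step 4: Remaining total = 1263 - 325 = 938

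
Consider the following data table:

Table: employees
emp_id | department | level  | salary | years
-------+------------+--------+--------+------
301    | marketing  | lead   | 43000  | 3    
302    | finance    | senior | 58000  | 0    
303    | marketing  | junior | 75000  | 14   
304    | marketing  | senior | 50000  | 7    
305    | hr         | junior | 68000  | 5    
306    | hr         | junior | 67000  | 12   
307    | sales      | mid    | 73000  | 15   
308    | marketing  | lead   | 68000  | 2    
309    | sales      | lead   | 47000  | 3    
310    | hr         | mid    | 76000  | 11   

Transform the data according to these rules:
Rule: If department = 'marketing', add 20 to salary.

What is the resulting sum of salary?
625080

Step 1: Count records where department = 'marketing': 4
Step 2: Total bonus added: 4 × 20 = 80
Step 3: Original sum of salary: 625000
Step 4: Final sum = 625000 + 80 = 625080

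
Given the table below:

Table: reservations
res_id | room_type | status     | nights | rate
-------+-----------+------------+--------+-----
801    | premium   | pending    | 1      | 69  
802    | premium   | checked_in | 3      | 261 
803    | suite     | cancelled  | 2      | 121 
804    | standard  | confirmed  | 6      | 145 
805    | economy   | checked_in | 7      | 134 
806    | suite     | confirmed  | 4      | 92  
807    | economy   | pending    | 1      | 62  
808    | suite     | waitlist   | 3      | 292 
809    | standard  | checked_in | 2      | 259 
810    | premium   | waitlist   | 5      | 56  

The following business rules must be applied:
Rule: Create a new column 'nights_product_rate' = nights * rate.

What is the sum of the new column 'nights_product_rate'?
5006

Step 1: For each record, compute nights * rate
Example calculations:
  1 * 69 = 69
  3 * 261 = 783
  2 * 121 = 242
  ...
Step 2: Sum all derived values
Step 3: Total = 5006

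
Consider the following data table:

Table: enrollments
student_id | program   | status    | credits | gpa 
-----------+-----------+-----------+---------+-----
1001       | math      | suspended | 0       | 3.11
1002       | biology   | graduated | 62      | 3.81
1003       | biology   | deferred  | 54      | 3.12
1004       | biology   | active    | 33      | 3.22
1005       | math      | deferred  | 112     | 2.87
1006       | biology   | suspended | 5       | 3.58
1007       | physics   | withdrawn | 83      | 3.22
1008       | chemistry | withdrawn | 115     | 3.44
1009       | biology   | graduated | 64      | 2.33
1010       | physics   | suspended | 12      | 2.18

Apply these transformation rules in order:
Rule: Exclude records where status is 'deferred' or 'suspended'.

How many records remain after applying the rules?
5

Step 1: Count records to exclude
  - 2 (deferred) + 3 (suspended) = 5 records
Step 2: Total records: 10
Step 3: Remaining = 10 - 5 = 5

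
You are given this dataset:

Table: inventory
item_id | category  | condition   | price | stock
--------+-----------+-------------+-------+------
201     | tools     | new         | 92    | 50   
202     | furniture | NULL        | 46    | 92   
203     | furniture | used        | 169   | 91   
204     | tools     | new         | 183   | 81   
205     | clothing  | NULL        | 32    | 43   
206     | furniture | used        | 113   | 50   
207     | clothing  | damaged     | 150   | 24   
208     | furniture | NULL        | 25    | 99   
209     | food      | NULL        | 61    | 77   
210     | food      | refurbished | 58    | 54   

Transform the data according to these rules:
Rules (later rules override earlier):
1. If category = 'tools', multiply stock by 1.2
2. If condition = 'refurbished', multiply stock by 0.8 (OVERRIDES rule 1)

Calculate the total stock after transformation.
676.4

Step 1: Rule 2 takes priority for records with condition = 'refurbished'
  - 1 records: 54 × 0.8 = 43.2
Step 2: Rule 1 applies to remaining records with category = 'tools'
  - 2 records: 131 × 1.2 = 157.2
Step 3: Other records unchanged: 476
Step 4: Final sum = 43.2 + 157.2 + 476 = 676.4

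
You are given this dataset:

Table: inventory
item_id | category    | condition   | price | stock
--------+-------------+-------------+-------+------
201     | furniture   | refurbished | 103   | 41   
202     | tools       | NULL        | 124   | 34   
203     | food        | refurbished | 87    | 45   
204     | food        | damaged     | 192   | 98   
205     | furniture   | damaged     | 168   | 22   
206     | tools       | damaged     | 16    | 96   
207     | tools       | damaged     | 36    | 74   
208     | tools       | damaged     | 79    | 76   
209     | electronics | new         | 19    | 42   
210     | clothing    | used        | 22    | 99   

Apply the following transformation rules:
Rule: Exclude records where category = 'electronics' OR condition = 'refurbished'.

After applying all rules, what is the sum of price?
637

Step 1: Find records where category = 'electronics' OR condition = 'refurbished'
Step 2: 3 records match, summing to 209
Step 3: Original sum: 846
Step 4: Remaining sum = 846 - 209 = 637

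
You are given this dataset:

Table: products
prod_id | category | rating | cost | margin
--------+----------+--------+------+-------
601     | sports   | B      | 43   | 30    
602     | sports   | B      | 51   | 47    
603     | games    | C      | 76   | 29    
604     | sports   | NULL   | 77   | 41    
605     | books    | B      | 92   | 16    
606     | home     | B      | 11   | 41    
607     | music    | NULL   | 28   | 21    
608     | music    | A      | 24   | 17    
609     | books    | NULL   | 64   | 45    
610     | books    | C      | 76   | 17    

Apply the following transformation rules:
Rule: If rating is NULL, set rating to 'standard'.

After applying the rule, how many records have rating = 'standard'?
3

Step 1: Count records where rating IS NULL
Step 2: Found 3 records with NULL rating
Step 3: These records will have rating set to 'standard'
Step 4: Records already having rating = 'standard': 0
Step 5: Answer: 3 + 0 = 3 records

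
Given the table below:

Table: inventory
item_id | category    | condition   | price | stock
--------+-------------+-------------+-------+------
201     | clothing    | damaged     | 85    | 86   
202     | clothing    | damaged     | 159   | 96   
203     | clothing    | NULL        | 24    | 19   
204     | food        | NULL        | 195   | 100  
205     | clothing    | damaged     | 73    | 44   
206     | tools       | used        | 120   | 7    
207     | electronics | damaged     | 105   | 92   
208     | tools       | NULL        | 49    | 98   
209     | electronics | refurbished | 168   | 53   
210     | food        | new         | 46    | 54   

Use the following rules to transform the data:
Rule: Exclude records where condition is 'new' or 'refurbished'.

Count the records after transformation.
8

Step 1: Count records to exclude
  - 1 (new) + 1 (refurbished) = 2 records
Step 2: Total records: 10
Step 3: Remaining = 10 - 2 = 8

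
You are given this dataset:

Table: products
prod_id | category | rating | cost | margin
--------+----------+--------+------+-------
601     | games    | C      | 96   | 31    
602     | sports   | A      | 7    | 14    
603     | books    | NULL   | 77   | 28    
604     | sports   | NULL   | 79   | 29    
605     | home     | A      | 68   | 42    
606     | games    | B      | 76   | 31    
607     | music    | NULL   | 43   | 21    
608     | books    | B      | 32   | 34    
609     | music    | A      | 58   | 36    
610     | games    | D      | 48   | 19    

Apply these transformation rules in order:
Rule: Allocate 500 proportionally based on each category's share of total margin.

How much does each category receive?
books: 108.77, games: 142.11, home: 73.68, music: 100.0, sports: 75.44

Step 1: Calculate total margin = 285
Step 2: Calculate each category's proportion:
  books: 62/285 = 21.75% → 108.77
  games: 81/285 = 28.42% → 142.11
  home: 42/285 = 14.74% → 73.68
  music: 57/285 = 20.00% → 100.0
  sports: 43/285 = 15.09% → 75.44
Step 3: Verify: sum of allocations ≈ 500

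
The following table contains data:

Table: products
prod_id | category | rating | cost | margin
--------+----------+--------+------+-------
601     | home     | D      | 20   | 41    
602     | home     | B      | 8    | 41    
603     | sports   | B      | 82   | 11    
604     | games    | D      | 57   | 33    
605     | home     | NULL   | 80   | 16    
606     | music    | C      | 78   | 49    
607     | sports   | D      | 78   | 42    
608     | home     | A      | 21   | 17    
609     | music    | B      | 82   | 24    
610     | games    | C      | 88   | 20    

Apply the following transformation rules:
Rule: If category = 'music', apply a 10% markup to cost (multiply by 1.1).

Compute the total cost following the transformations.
610.0

Step 1: Records with category = 'music' have total cost = 160
Step 2: Apply multiplier: 160 × 1.1 = 176.0
Step 3: Other records total: 434
Step 4: Final sum = 176.0 + 434 = 610.0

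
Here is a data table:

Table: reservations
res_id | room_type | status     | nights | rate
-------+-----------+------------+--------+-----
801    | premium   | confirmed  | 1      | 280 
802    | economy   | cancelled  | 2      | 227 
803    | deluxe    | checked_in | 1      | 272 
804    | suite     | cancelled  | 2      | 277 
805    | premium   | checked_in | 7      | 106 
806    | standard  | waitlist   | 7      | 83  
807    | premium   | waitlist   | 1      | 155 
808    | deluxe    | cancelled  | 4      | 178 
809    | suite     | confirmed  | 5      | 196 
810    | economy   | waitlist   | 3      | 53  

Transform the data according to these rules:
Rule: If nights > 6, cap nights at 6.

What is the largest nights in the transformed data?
6

Step 1: Original maximum nights = 7
Step 2: Apply cap at 6
Step 3: 2 records had nights > 6 and were capped
Step 4: Maximum after transformation = 6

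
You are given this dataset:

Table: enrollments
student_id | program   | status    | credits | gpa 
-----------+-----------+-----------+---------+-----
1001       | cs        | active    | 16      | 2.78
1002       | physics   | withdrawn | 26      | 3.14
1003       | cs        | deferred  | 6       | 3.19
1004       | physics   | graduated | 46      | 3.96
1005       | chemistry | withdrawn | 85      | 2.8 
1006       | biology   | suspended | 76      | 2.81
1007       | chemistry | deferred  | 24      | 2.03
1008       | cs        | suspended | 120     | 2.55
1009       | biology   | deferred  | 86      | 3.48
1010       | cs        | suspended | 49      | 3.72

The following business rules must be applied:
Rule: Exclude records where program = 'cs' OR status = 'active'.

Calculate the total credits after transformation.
343

Step 1: Find records where program = 'cs' OR status = 'active'
Step 2: 4 records match, summing to 191
Step 3: Original sum: 534
Step 4: Remaining sum = 534 - 191 = 343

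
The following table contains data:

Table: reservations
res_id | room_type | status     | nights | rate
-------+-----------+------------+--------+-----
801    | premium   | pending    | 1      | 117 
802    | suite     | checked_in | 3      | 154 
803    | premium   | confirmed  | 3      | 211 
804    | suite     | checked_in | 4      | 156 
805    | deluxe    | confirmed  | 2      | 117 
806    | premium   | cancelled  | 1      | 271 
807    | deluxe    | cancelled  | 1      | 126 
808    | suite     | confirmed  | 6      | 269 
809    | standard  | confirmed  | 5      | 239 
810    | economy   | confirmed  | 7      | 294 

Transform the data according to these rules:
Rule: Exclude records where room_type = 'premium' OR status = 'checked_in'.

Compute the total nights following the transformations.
21

Step 1: Find records where room_type = 'premium' OR status = 'checked_in'
Step 2: 5 records match, summing to 12
Step 3: Original sum: 33
Step 4: Remaining sum = 33 - 12 = 21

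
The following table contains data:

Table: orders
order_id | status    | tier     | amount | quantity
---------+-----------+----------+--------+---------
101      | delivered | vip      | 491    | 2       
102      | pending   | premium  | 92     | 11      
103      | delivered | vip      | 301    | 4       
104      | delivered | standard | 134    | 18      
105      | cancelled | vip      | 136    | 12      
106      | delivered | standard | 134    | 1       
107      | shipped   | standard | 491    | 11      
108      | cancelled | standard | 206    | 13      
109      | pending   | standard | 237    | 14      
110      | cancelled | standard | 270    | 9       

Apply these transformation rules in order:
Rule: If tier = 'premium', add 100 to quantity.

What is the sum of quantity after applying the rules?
195

Step 1: Count records where tier = 'premium': 1
Step 2: Total bonus added: 1 × 100 = 100
Step 3: Original sum of quantity: 95
Step 4: Final sum = 95 + 100 = 195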